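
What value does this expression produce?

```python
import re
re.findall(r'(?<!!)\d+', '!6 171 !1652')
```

['171', '652']

The negative lookahead/lookbehind blocks any match where the forbidden context is present.
Walking the string: at [3:6] → '171'; at [9:12] → '652'.
No capturing groups, so `findall` returns the 2 full match strings.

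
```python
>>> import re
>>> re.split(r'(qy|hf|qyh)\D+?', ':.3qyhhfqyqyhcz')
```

[':.3', 'qy', '', 'hf', 'y', 'qy', 'cz']

Branches in `(...|...)` are attempted left-to-right; the first branch that allows the whole pattern to succeed is taken.
With a capturing group present, the delimiter's captured portion is kept in the result list.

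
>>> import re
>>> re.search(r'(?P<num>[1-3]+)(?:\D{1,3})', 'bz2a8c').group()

The match spans [2:4] → '2a'.

'2a'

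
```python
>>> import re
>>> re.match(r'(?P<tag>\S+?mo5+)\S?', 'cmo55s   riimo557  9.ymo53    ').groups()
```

('cmo55',)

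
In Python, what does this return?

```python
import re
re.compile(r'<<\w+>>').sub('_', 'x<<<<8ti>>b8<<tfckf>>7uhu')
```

`sub` substitutes '_' at each match site.

'x<<_b8_7uhu'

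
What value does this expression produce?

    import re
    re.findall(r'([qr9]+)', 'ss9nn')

Pattern: one or more of one of [qr9] (captured).
Walking the string: at [2:3] match '9', group 1 = '9'.
`findall` collects group 1 from the one match (1 total).

['9']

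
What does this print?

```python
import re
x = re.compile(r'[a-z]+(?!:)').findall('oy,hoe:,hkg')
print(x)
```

['oy', 'ho', 'hkg']

The negative lookaround is zero-width — it rules out positions where the adjacent text would match, without consuming anything.
With no groups in the pattern, `findall` gives back each whole match — 3 here.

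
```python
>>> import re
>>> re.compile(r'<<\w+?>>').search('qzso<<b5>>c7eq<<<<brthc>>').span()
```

Unlike `match`, `search` isn't anchored — it looks for the pattern anywhere in the string.
The match spans [4:10] → '<<b5>>'.

(4, 10)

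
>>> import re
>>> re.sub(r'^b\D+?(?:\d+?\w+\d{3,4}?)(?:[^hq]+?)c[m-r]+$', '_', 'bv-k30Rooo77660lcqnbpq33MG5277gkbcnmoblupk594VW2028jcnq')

'_'

The pattern matches anchored at the start of the string; then a literal 'b', then one or more of a non-digit (lazy); then one or more of a digit (lazy), then one or more of a word character, then 3 to 4 of a digit (lazy) (non-capturing group); then one or more of any character except [hq] (lazy) (non-capturing group); then a literal 'c', then one or more of a character in [m-r]; then anchored at the end.
Matches: at [0:55] → 'bv-k30Rooo77660lcqnbpq33MG5277gkbcnmoblupk594VW2028jcnq'.
`sub` substitutes '_' at each match site.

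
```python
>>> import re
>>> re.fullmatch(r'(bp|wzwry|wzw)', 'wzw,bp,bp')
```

None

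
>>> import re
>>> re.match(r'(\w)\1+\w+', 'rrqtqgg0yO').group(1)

The match spans [0:10] → 'rrqtqgg0yO'.
Captured: group 1 = 'r'.

'r'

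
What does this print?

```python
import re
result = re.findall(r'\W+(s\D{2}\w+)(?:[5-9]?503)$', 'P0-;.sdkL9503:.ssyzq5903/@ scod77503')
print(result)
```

['scod77']

The pattern matches one or more of a non-word character; then the literal 's', then exactly 2 of a non-digit, then one or more of a word character (captured); then optionally a character in [5-9], then the literal '503' (non-capturing group); then anchored at the end.
One capturing group, so `findall` returns just the captured substring from the one match — 1 in all.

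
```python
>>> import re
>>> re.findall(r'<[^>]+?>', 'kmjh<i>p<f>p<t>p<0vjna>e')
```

['<i>', '<f>', '<t>', '<0vjna>']

Since nothing is captured, `findall` lists the 4 matched substrings directly.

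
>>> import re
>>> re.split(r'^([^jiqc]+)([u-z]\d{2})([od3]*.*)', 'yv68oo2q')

The pattern matches anchored at the start of the string; then one or more of any character except [jiqc] (captured); then a character in [u-z], then exactly 2 of a digit (captured); then zero or more of one of [od3], then zero or more of any character (captured).
Matches to split on: at [0:8] → 'yv68oo2q'.
Because the pattern has a capturing group, `split` also inserts each captured text between the pieces.

['', 'y', 'v68', 'oo2q', '']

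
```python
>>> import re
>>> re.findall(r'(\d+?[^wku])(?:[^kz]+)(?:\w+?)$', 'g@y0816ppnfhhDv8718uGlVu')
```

This matches one or more of a digit (lazy), then any character except [wku] (captured); then one or more of any character except [kz] (non-capturing group); then one or more of a word character (lazy) (non-capturing group); then anchored at the end.
Because the quantifier is non-greedy, it stops expanding at the earliest point where the rest of the pattern can succeed.
Walking the string: at [3:24] match '0816ppnfhhDv8718uGlVu', group 1 = '08'.
One capturing group, so `findall` returns just the captured substring from the one match — 1 in all.

['08']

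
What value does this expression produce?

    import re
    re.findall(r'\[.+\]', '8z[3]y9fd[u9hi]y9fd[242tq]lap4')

['[3]y9fd[u9hi]y9fd[242tq]']

Matches: at [2:26] → '[3]y9fd[u9hi]y9fd[242tq]'.
`findall` yields the raw match text (1 of them) because the pattern has no groups.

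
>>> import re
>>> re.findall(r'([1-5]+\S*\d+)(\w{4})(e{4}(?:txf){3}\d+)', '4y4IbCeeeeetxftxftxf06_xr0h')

[('4y4', 'IbCe', 'eeeetxftxftxf06')]

With 3 capturing groups, `findall` returns a 3-tuple per match.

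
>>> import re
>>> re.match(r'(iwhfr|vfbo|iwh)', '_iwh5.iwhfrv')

None

With `match`, the pattern is implicitly anchored at the beginning.
Here position 0 doesn't satisfy it, so the call returns None.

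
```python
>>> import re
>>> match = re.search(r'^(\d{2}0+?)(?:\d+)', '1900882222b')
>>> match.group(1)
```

'190'

Pattern: anchored at the start of the string; then exactly 2 of a digit, then one or more of a literal '0' (lazy) (captured); then one or more of a digit (non-capturing group).
A non-greedy quantifier consumes as few characters as it can — just enough that the remainder of the pattern still matches from where it stops; whatever follows it matches normally.
`re.search` scans for the first position where the pattern succeeds.
The match spans [0:10] → '1900882222'.
Captured: group 1 = '190'.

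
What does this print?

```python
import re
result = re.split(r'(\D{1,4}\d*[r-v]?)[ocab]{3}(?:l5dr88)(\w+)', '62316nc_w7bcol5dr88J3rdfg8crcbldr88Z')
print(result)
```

['62316', 'nc_w7', 'J3rdfg8crcbldr88Z', '']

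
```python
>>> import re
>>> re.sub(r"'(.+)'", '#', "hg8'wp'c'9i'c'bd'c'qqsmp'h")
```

'hg8#h'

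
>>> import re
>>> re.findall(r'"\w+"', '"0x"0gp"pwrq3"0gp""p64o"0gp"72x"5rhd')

Since nothing is captured, `findall` lists the 4 matched substrings directly.

['"0x"', '"pwrq3"', '"p64o"', '"72x"']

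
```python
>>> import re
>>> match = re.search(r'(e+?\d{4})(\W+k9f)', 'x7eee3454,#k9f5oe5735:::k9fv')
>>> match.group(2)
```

',#k9f'

Pattern: one or more of a literal 'e' (lazy), then exactly 4 of a digit (captured); then one or more of a non-word character, then the literal 'k9f' (captured).
`search` walks the string left to right and returns the first match it finds.
The match spans [2:14] → 'eee3454,#k9f'.
Captured: group 1 = 'eee3454', group 2 = ',#k9f'.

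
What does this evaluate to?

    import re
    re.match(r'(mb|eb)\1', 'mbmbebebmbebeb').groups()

`\1` has to match the exact text group 1 already captured.
`match` is anchored at position 0; if the pattern doesn't fit there, it returns None.
The match spans [0:4] → 'mbmb'.
Captured: group 1 = 'mb'.

('mb',)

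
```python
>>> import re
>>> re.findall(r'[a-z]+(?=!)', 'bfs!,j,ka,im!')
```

['bfs', 'im']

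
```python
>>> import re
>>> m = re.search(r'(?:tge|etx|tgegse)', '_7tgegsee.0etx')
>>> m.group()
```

'tge'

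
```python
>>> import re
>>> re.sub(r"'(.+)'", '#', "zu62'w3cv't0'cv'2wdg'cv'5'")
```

Matches: at [4:26] → "'w3cv't0'cv'2wdg'cv'5'".
`sub` substitutes '#' at each match site.

'zu62#'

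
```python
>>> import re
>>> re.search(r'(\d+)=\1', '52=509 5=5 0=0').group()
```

'5=5'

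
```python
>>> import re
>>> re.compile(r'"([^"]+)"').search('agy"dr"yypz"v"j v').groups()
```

Unlike `match`, `search` isn't anchored — it looks for the pattern anywhere in the string.
The match spans [3:7] → '"dr"'.
Captured: group 1 = 'dr'.

('dr',)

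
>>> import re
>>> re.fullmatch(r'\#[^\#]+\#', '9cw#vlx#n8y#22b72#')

None

For `fullmatch`, every character of the input must be accounted for by the pattern.
Here the pattern can't cover the whole string, so the call returns None.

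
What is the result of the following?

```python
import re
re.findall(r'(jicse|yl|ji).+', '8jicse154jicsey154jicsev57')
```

['jicse']

Alternation isn't longest-match — the leftmost alternative that fits at this position is chosen.
Walking the string: at [1:26] match 'jicse154jicsey154jicsev57', group 1 = 'jicse'.
One capturing group, so `findall` returns just the captured substring from the one match — 1 in all.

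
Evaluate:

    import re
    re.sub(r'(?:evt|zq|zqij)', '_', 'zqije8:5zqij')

'_ije8:5_ij'

Alternation tries branches left to right and keeps the first one that lets the overall match succeed at that position.
Every occurrence is swapped for '_'.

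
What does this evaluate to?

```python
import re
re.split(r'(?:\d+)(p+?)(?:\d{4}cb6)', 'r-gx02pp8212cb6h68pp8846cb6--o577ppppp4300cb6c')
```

['r-gx', 'pp', 'h', 'pp', '--o', 'ppppp', 'c']

Pattern: one or more of a digit (non-capturing group); then one or more of a literal 'p' (lazy) (captured); then exactly 4 of a digit, then the literal 'cb6' (non-capturing group).
`re.split` interleaves the captured-group text with the surrounding fragments.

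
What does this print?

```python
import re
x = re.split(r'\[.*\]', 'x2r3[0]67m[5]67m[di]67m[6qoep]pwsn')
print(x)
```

Matches to split on: at [4:30] → '[0]67m[5]67m[di]67m[6qoep]'.
`split` removes every match and returns the 2 fragments in between.

['x2r3', 'pwsn']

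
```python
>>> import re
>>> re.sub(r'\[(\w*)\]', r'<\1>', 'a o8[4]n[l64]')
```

'a o8<4>n<l64>'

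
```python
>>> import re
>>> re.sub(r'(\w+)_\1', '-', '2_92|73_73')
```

A backreference is literal: `\1` must see the identical characters the first group matched.
Matches: at [5:10] → '73_73'.
Every occurrence is swapped for '-'.

'2_92|-'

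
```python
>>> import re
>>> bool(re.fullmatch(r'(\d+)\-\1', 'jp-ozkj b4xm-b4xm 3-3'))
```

False

A backreference is literal: `\1` must see the identical characters the first group matched.
`re.fullmatch` requires the pattern to consume the entire string.
Here there's no way to consume every character, so the call returns None, and `bool(None)` is False.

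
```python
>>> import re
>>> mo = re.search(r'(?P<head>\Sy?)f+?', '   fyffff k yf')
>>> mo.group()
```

With the lazy modifier that quantifier settles for the fewest repetitions that let the rest of the pattern succeed (the atoms after it are unaffected and can still be greedy).
The match spans [3:6] → 'fyf'.

'fyf'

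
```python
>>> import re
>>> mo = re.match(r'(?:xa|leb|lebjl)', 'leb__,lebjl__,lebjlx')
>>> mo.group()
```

'leb'

`re.match` won't scan ahead — the pattern has to work from the very first character.
The match spans [0:3] → 'leb'.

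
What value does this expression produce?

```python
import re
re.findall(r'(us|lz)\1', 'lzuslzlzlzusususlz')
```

After group 1 captures some text, `\1` only succeeds where that same text appears again.
One capturing group, so `findall` returns just the captured substring from each match — 2 in all.

['lz', 'us']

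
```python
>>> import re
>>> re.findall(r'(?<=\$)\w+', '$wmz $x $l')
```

['wmz', 'x', 'l']

Because the assertion is zero-width, the text it checks is not consumed and won't appear in the result.
Scanning left to right: at [1:4] → 'wmz'; at [6:7] → 'x'; at [9:10] → 'l'.
With no groups in the pattern, `findall` gives back each whole match — 3 here.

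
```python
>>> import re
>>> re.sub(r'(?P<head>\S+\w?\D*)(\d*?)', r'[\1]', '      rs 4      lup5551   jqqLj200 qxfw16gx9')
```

'      [rs ][4      lup][5551   jqqLj][200 qxfw][16gx9]'

A `+?`/`*?`/`{m,n}?` starts at its minimum and grows only as far as needed for what follows to match.
Each match is replaced using the text its own group 1 captured.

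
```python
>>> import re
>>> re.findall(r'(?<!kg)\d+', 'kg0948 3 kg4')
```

`(?!…)`/`(?<!…)` only lets a position through if the neighbouring text does NOT match; no characters are consumed.
Walking the string: at [3:6] → '948'; at [7:8] → '3'.
Since nothing is captured, `findall` lists the 2 matched substrings directly.

['948', '3']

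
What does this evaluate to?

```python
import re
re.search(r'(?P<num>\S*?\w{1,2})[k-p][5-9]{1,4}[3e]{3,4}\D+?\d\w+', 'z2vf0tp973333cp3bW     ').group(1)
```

The match spans [0:18] → 'z2vf0tp973333cp3bW'.
Captured: group 1 = 'z2vf0t'.

'z2vf0t'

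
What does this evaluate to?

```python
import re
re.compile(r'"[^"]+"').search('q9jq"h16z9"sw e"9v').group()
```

The match spans [4:11] → '"h16z9"'.

'"h16z9"'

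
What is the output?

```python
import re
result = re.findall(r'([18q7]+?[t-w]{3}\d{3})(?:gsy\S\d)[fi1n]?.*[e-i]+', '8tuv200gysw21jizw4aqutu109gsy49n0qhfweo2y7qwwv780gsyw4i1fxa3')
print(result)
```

The pattern matches one or more of one of [18q7] (lazy), then exactly 3 of a character in [t-w], then exactly 3 of a digit (captured); then the literal 'gsy', then a non-whitespace character, then a digit (non-capturing group); then optionally one of [fi1n], then zero or more of any character, then one or more of a character in [e-i].
`findall` collects group 1 from the one match (1 total).

['qutu109']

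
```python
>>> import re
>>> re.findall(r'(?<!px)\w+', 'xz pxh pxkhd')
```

['xz', 'pxh', 'pxkhd']

The negative lookahead/lookbehind blocks any match where the forbidden context is present.
No capturing groups, so `findall` returns the 3 full match strings.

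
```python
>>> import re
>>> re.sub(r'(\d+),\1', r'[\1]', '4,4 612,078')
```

'[4] 612,078'

`\1` has to match the exact text group 1 already captured.
`\1` in the replacement pulls in group 1's text for each match.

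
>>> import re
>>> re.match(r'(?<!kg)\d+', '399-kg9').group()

'399'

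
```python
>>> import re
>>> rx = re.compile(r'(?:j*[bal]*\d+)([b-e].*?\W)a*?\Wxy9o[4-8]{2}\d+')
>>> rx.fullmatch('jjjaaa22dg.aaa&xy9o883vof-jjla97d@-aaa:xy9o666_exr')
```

None

`re.fullmatch` requires the pattern to consume the entire string.
Here the string isn't matched end-to-end, so the call returns None.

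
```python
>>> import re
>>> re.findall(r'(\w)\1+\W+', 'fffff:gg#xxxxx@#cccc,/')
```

['f', 'g', 'x', 'c']

After group 1 captures some text, `\1` only succeeds where that same text appears again.
Matches: at [0:6] match 'fffff:', group 1 = 'f'; at [6:9] match 'gg#', group 1 = 'g'; at [9:16] match 'xxxxx@#', group 1 = 'x'; at [16:22] match 'cccc,/', group 1 = 'c'.
`findall` collects group 1 from each match (4 total).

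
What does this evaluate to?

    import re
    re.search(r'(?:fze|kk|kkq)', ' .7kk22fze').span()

(3, 5)

`search` walks the string left to right and returns the first match it finds.
The match spans [3:5] → 'kk'.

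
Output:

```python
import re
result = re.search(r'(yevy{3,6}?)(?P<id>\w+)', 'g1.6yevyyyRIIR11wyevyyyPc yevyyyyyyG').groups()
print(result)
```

('yevyyy', 'RIIR11wyevyyyPc')

The match spans [4:25] → 'yevyyyRIIR11wyevyyyPc'.
Captured: group 1 = 'yevyyy', group 2 = 'RIIR11wyevyyyPc'.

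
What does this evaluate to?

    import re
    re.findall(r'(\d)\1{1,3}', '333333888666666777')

['3', '3', '8', '6', '6', '7']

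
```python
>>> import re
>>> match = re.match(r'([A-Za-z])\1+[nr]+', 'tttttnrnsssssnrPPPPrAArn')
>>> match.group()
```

The backreference `\1` re-matches whatever the first group consumed, character for character.
`re.match` only tries the pattern at the start of the string.
The match spans [0:8] → 'tttttnrn'.
Captured: group 1 = 't'.

'tttttnrn'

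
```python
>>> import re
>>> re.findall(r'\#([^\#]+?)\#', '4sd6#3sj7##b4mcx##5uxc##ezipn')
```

['3sj7', 'b4mcx', '5uxc']

One capturing group, so `findall` returns just the captured substring from each match — 3 in all.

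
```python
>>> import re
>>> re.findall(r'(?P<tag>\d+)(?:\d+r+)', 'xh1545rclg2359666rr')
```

['154', '235966']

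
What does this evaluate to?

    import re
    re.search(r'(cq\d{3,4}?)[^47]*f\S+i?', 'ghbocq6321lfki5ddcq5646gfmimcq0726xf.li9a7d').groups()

('cq632',)

This matches the literal 'cq', then 3 to 4 of a digit (lazy) (captured); then zero or more of any character except [47]; then the literal 'f', then one or more of a non-whitespace character, then optionally a literal 'i'.
A `+?`/`*?`/`{m,n}?` starts at its minimum and grows only as far as needed for what follows to match.
`search` walks the string left to right and returns the first match it finds.
The match spans [4:43] → 'cq6321lfki5ddcq5646gfmimcq0726xf.li9a7d'.
Captured: group 1 = 'cq632'.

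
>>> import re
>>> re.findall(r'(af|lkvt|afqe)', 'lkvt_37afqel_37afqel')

Alternation tries branches left to right and keeps the first one that lets the overall match succeed at that position.
Because there's exactly one group, `findall` drops the full match and keeps group 1 from each hit.

['lkvt', 'af', 'af']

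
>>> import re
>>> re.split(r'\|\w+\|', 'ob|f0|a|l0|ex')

['ob', 'a', 'ex']

Splitting on the pattern gives 3 pieces.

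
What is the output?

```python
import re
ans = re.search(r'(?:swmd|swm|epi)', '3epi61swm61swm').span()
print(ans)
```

The match spans [1:4] → 'epi'.

(1, 4)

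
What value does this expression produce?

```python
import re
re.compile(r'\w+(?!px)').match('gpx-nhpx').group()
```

'gpx'

`re.match` only tries the pattern at the start of the string.
The match spans [0:3] → 'gpx'.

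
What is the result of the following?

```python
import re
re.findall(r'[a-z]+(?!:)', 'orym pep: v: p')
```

['orym', 'pe', 'p']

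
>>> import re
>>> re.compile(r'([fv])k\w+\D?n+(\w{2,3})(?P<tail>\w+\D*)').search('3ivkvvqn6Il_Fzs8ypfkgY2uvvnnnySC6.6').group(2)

'ySC'

Pattern: one of [fv] (captured); then a literal 'k', then one or more of a word character; then optionally a non-digit, then one or more of a literal 'n'; then 2 to 3 of a word character (captured); then one or more of a word character, then zero or more of a non-digit (captured as 'tail').
`re.search` scans for the first position where the pattern succeeds.
The match spans [2:34] → 'vkvvqn6Il_Fzs8ypfkgY2uvvnnnySC6.'.
Captured: group 1 = 'v', group 2 = 'ySC', group 3 = '6.'.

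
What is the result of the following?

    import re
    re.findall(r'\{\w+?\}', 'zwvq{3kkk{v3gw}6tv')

With no groups in the pattern, `findall` gives back each whole match — 1 here.

['{v3gw}']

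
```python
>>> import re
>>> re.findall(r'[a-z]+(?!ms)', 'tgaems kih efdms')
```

Because the assertion is negative and zero-width, positions next to the forbidden text are skipped.
Walking the string: at [0:6] → 'tgaems'; at [7:10] → 'kih'; at [11:16] → 'efdms'.
No capturing groups, so `findall` returns the 3 full match strings.

['tgaems', 'kih', 'efdms']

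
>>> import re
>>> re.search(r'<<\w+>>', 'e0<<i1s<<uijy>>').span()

(7, 15)

Unlike `match`, `search` isn't anchored — it looks for the pattern anywhere in the string.
The match spans [7:15] → '<<uijy>>'.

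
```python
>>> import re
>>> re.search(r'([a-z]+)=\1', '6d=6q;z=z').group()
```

'z=z'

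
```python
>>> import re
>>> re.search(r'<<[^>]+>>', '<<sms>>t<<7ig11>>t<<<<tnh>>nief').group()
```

'<<sms>>'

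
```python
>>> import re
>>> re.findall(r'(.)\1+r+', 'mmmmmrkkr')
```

`\1` has to match the exact text group 1 already captured.
`findall` collects group 1 from each match (2 total).

['m', 'k']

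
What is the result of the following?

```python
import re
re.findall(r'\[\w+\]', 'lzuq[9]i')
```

['[9]']

Scanning left to right: at [4:7] → '[9]'.
No capturing groups, so `findall` returns the 1 full match string.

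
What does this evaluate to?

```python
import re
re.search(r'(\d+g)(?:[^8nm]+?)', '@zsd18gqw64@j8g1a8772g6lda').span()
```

(4, 8)

This matches one or more of a digit, then the literal 'g' (captured); then one or more of any character except [8nm] (lazy) (non-capturing group).
Lazy quantifiers expand one character at a time until the remainder of the pattern can match.
Unlike `match`, `search` isn't anchored — it looks for the pattern anywhere in the string.
The match spans [4:8] → '18gq'.
Captured: group 1 = '18g'.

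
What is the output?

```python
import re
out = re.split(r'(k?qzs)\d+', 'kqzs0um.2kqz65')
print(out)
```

['', 'kqzs', 'um.2kqz65']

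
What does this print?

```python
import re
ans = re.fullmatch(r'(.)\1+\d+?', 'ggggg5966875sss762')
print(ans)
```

After group 1 captures some text, `\1` only succeeds where that same text appears again.
For `fullmatch`, every character of the input must be accounted for by the pattern.
Here the string isn't matched end-to-end, so the call returns None.

None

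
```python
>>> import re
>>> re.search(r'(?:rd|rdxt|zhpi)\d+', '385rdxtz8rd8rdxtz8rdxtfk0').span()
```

`re.search` tries every starting position until one works.
The match spans [9:12] → 'rd8'.

(9, 12)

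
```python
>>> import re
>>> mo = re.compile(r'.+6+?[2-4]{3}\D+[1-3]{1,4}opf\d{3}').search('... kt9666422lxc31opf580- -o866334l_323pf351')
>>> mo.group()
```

This matches one or more of any character, then one or more of a literal '6' (lazy); then exactly 3 of a character in [2-4], then one or more of a non-digit, then 1 to 4 of a character in [1-3]; then the literal 'opf', then exactly 3 of a digit.
`re.search` scans for the first position where the pattern succeeds.
The match spans [0:24] → '... kt9666422lxc31opf580'.

'... kt9666422lxc31opf580'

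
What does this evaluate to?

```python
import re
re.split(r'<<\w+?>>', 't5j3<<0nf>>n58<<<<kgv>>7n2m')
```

`split` removes every match and returns the 3 fragments in between.

['t5j3', 'n58<<', '7n2m']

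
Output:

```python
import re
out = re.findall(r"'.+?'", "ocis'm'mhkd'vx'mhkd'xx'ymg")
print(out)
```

["'m'", "'vx'", "'xx'"]

Lazy quantifiers expand one character at a time until the remainder of the pattern can match.
Walking the string: at [4:7] → "'m'"; at [11:15] → "'vx'"; at [19:23] → "'xx'".
No capturing groups, so `findall` returns the 3 full match strings.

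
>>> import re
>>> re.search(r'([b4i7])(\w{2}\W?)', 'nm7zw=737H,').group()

This matches one of [b4i7] (captured); then exactly 2 of a word character, then optionally a non-word character (captured).
The match spans [2:6] → '7zw='.

'7zw='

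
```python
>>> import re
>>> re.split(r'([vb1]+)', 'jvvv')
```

The pattern matches one or more of one of [vb1] (captured).
Matches to split on: at [1:4] → 'vvv'.
The group in the pattern means `split` returns the separators' captures alongside the pieces.

['j', 'vvv', '']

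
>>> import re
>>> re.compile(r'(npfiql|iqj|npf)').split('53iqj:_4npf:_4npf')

['53', 'iqj', ':_4', 'npf', ':_4', 'npf', '']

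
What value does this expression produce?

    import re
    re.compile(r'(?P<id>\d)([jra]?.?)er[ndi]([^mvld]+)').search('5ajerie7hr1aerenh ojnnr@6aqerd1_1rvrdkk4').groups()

('5', 'aj', 'e7hr1aerenh ojnnr@6aqer')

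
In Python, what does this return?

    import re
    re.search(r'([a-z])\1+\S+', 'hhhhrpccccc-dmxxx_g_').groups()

('h',)

A backreference is literal: `\1` must see the identical characters the first group matched.
Unlike `match`, `search` isn't anchored — it looks for the pattern anywhere in the string.
The match spans [0:20] → 'hhhhrpccccc-dmxxx_g_'.
Captured: group 1 = 'h'.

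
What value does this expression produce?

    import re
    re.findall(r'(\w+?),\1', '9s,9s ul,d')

['9s']

A backreference is literal: `\1` must see the identical characters the first group matched.
Matches: at [0:5] match '9s,9s', group 1 = '9s'.
`findall` collects group 1 from the one match (1 total).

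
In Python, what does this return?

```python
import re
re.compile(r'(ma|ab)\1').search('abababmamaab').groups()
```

The match spans [0:4] → 'abab'.
Captured: group 1 = 'ab'.

('ab',)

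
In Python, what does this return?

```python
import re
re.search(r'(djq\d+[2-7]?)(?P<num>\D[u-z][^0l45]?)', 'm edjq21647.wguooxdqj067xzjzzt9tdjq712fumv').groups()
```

The pattern matches the literal 'djq', then one or more of a digit, then optionally a character in [2-7] (captured); then a non-digit, then a character in [u-z], then optionally any character except [0l45] (captured as 'num').
`re.search` tries every starting position until one works.
The match spans [3:14] → 'djq21647.wg'.
Captured: group 1 = 'djq21647', group 2 = '.wg'.

('djq21647', '.wg')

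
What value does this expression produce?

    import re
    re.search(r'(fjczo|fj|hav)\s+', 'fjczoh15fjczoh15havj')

Here no position works, so the call returns None.

None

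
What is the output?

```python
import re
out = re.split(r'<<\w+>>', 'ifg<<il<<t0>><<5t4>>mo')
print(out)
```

['ifg<<il', '', 'mo']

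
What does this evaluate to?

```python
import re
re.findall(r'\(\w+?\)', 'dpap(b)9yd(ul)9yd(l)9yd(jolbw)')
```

['(b)', '(ul)', '(l)', '(jolbw)']

Matches: at [4:7] → '(b)'; at [10:14] → '(ul)'; at [17:20] → '(l)'; at [23:30] → '(jolbw)'.
`findall` yields the raw match text (4 of them) because the pattern has no groups.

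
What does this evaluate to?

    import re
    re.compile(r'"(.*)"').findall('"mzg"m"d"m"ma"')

['mzg"m"d"m"ma']

Because there's exactly one group, `findall` drops the full match and keeps group 1 from the one hit.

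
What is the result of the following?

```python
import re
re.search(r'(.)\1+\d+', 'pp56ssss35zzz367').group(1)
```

'p'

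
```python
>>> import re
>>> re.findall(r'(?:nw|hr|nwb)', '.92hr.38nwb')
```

Alternation isn't longest-match — the leftmost alternative that fits at this position is chosen.
Scanning left to right: at [3:5] → 'hr'; at [8:10] → 'nw'.
No capturing groups, so `findall` returns the 2 full match strings.

['hr', 'nw']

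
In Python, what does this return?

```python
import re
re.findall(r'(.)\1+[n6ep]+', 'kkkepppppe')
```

A backreference is literal: `\1` must see the identical characters the first group matched.
Walking the string: at [0:10] match 'kkkepppppe', group 1 = 'k'.
`findall` collects group 1 from the one match (1 total).

['k']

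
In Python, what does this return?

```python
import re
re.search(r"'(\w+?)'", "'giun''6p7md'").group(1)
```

'giun'

The match spans [0:6] → "'giun'".
Captured: group 1 = 'giun'.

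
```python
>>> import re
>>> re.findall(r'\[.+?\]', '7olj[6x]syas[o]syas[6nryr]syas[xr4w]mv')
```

With the lazy modifier that quantifier settles for the fewest repetitions that let the rest of the pattern succeed (the atoms after it are unaffected and can still be greedy).
No capturing groups, so `findall` returns the 4 full match strings.

['[6x]', '[o]', '[6nryr]', '[xr4w]']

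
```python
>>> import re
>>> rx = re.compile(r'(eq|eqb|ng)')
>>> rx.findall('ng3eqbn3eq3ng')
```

Alternation tries branches left to right and keeps the first one that lets the overall match succeed at that position.
`findall` collects group 1 from each match (4 total).

['ng', 'eq', 'eq', 'ng']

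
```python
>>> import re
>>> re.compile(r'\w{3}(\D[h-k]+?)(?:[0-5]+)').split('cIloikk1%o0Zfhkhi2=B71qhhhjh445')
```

['', 'oikk', '%', 'fhkhi', '=', 'qhhhjh', '']

The pattern matches exactly 3 of a word character; then a non-digit, then one or more of a character in [h-k] (lazy) (captured); then one or more of a character in [0-5] (non-capturing group).
Matches to split on: at [0:8] → 'cIloikk1'; at [9:18] → 'o0Zfhkhi2'; at [19:31] → 'B71qhhhjh445'.
Because the pattern has a capturing group, `split` also inserts each captured text between the pieces.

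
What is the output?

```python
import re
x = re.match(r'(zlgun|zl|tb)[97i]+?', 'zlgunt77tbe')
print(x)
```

`re.match` won't scan ahead — the pattern has to work from the very first character.
Here the string doesn't start with a match, so the call returns None.

None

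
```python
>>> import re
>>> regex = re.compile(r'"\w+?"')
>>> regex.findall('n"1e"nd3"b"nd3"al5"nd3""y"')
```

['"1e"', '"b"', '"al5"', '"y"']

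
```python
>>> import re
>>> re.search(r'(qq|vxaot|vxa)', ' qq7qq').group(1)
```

'qq'

`re.search` tries every starting position until one works.
The match spans [1:3] → 'qq'.
Captured: group 1 = 'qq'.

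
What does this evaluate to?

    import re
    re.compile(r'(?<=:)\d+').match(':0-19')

Because the assertion is zero-width, the text it checks is not consumed and won't appear in the result.
With `match`, the pattern is implicitly anchored at the beginning.
Here the pattern fails at index 0, so the call returns None.

None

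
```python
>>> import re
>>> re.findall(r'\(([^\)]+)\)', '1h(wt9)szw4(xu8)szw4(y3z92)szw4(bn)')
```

['wt9', 'xu8', 'y3z92', 'bn']

Matches: at [2:7] match '(wt9)', group 1 = 'wt9'; at [11:16] match '(xu8)', group 1 = 'xu8'; at [20:27] match '(y3z92)', group 1 = 'y3z92'; at [31:35] match '(bn)', group 1 = 'bn'.
`findall` collects group 1 from each match (4 total).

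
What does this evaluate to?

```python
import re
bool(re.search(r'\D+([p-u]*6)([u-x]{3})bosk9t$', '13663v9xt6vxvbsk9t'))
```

Here no position works, so the call returns None, and `bool(None)` is False.

False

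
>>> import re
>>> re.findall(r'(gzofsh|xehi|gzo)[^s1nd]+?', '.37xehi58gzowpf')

['xehi', 'gzo']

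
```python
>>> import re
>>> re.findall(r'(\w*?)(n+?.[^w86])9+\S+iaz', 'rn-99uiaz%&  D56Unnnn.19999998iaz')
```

Multiple groups make `findall` return tuples — one 2-tuple for each match.

[('r', 'n-9'), ('D56U', 'nnnn.1')]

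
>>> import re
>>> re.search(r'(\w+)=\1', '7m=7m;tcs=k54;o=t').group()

'7m=7m'

The backreference `\1` re-matches whatever the first group consumed, character for character.
`re.search` tries every starting position until one works.
The match spans [0:5] → '7m=7m'.
Captured: group 1 = '7m'.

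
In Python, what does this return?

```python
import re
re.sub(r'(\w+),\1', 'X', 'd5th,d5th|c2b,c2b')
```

'X|X'

`\1` has to match the exact text group 1 already captured.
Every occurrence is swapped for 'X'.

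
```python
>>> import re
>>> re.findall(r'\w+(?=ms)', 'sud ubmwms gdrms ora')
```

Because the assertion is zero-width, the text it checks is not consumed and won't appear in the result.
`findall` yields the raw match text (2 of them) because the pattern has no groups.

['ubmw', 'gdr']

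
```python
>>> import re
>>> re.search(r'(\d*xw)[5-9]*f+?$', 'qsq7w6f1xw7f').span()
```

(7, 12)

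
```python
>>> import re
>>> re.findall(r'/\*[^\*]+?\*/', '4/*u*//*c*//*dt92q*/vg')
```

Scanning left to right: at [1:6] → '/*u*/'; at [6:11] → '/*c*/'; at [11:20] → '/*dt92q*/'.
With no groups in the pattern, `findall` gives back each whole match — 3 here.

['/*u*/', '/*c*/', '/*dt92q*/']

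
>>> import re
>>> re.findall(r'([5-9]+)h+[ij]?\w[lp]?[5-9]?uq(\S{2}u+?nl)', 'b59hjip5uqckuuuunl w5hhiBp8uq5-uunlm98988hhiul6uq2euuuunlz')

The pattern matches one or more of a character in [5-9] (captured); then one or more of a literal 'h', then optionally one of [ij], then a word character; then optionally one of [lp], then optionally a character in [5-9], then the literal 'uq'; then exactly 2 of a non-whitespace character, then one or more of the literal 'u' (lazy), then the literal 'nl' (captured).
Matches: at [1:18] match '59hjip5uqckuuuunl', groups = ('59', 'ckuuuunl'); at [20:35] match '5hhiBp8uq5-uunl', groups = ('5', '5-uunl'); at [36:57] match '98988hhiul6uq2euuuunl', groups = ('98988', '2euuuunl').
2 groups means each result is a tuple of 2 captured strings — 3 here.

[('59', 'ckuuuunl'), ('5', '5-uunl'), ('98988', '2euuuunl')]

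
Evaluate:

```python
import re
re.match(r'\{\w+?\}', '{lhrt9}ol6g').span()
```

`re.match` won't scan ahead — the pattern has to work from the very first character.
The match spans [0:7] → '{lhrt9}'.

(0, 7)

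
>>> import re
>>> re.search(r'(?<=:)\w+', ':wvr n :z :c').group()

'wvr'

Lookahead/lookbehind check context without consuming it, so the matched span excludes the asserted characters.
Unlike `match`, `search` isn't anchored — it looks for the pattern anywhere in the string.
The match spans [1:4] → 'wvr'.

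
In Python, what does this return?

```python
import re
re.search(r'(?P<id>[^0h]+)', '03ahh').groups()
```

('3a',)

The pattern matches one or more of any character except [0h] (captured as 'id').
`search` walks the string left to right and returns the first match it finds.
The match spans [1:3] → '3a'.
Captured: group 1 = '3a'.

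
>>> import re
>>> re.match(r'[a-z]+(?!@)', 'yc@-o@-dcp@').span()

With `match`, the pattern is implicitly anchored at the beginning.
The match spans [0:1] → 'y'.

(0, 1)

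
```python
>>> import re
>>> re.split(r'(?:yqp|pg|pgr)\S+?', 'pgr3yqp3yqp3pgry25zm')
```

Alternation tries branches left to right and keeps the first one that lets the overall match succeed at that position.
Matches to split on: at [0:3] → 'pgr'; at [4:8] → 'yqp3'; at [8:12] → 'yqp3'; at [12:15] → 'pgr'.
Each match becomes a cut point; 5 segments remain.

['', '3', '', '', 'y25zm']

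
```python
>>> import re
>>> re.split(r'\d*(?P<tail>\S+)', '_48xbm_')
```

['', '_48xbm_', '']

Pattern: zero or more of a digit; then one or more of a non-whitespace character (captured as 'tail').
The group in the pattern means `split` returns the separators' captures alongside the pieces.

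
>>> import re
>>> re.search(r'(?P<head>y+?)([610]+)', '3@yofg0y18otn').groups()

('y', '1')

The match spans [7:9] → 'y1'.
Captured: group 1 = 'y', group 2 = '1'.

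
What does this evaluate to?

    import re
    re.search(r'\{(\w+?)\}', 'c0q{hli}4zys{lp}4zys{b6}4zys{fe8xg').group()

'{hli}'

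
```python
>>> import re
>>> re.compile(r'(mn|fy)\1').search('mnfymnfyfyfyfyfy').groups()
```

`\1` is not a pattern — it's the concrete string captured by group 1, re-applied verbatim.
`search` walks the string left to right and returns the first match it finds.
The match spans [6:10] → 'fyfy'.
Captured: group 1 = 'fy'.

('fy',)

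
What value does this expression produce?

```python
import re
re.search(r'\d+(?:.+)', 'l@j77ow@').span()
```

Pattern: one or more of a digit; then one or more of any character (non-capturing group).
`search` walks the string left to right and returns the first match it finds.
The match spans [3:8] → '77ow@'.

(3, 8)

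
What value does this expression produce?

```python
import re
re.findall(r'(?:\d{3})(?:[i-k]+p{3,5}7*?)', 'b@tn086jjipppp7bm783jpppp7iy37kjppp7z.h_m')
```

A `+?`/`*?`/`{m,n}?` starts at its minimum and grows only as far as needed for what follows to match.
No capturing groups, so `findall` returns the 2 full match strings.

['086jjipppp', '783jpppp']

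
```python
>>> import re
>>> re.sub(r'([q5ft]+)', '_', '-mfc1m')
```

'-m_c1m'

This matches one or more of one of [q5ft] (captured).
Matches: at [2:3] → 'f'.
Every occurrence is swapped for '_'.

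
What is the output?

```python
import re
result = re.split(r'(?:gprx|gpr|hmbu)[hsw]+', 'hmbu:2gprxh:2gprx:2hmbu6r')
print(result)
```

['hmbu:2', ':2gprx:2hmbu6r']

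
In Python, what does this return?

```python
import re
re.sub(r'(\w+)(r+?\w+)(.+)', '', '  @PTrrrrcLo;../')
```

'  @'

Pattern: one or more of a word character (captured); then one or more of the literal 'r' (lazy), then one or more of a word character (captured); then one or more of any character (captured).
`sub` substitutes '' at each match site.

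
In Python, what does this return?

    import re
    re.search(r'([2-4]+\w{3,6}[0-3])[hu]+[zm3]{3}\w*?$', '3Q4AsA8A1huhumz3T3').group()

'4AsA8A1huhumz3T3'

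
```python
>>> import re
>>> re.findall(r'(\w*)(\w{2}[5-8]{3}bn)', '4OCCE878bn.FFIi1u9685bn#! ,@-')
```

Pattern: zero or more of a word character (captured); then exactly 2 of a word character, then exactly 3 of a character in [5-8], then the literal 'bn' (captured).
`findall` packs the 2 group values into a tuple for every match.

[('4OC', 'CE878bn'), ('FFIi1', 'u9685bn')]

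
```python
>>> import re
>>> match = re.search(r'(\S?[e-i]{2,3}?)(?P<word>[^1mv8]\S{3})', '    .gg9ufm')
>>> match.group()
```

Pattern: optionally a non-whitespace character, then 2 to 3 of a character in [e-i] (lazy) (captured); then any character except [1mv8], then exactly 3 of a non-whitespace character (captured as 'word').
`re.search` scans for the first position where the pattern succeeds.
The match spans [4:11] → '.gg9ufm'.
Captured: group 1 = '.gg', group 2 = '9ufm'.

'.gg9ufm'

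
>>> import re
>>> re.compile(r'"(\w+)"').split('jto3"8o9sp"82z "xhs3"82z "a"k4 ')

Matches to split on: at [4:11] → '"8o9sp"'; at [15:21] → '"xhs3"'; at [25:28] → '"a"'.
Because the pattern has a capturing group, `split` also inserts each captured text between the pieces.

['jto3', '8o9sp', '82z ', 'xhs3', '82z ', 'a', 'k4 ']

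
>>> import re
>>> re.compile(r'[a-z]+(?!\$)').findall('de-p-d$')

['de', 'p']

Because the assertion is negative and zero-width, positions next to the forbidden text are skipped.
Scanning left to right: at [0:2] → 'de'; at [3:4] → 'p'.
With no groups in the pattern, `findall` gives back each whole match — 2 here.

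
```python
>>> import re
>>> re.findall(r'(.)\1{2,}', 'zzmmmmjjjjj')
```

['m', 'j']

`\1` has to match the exact text group 1 already captured.
Walking the string: at [2:6] match 'mmmm', group 1 = 'm'; at [6:11] match 'jjjjj', group 1 = 'j'.
`findall` collects group 1 from each match (2 total).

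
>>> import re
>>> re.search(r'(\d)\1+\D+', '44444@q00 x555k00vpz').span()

(0, 7)

The backreference `\1` re-matches whatever the first group consumed, character for character.
The match spans [0:7] → '44444@q'.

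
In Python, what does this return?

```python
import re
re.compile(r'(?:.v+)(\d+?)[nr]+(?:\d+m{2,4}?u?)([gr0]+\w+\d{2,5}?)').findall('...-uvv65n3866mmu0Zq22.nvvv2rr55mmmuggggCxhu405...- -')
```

[('65', '0Zq22'), ('2', 'ggggCxhu405')]

Pattern: any character, then one or more of the literal 'v' (non-capturing group); then one or more of a digit (lazy) (captured); then one or more of one of [nr]; then one or more of a digit, then 2 to 4 of a literal 'm' (lazy), then optionally a literal 'u' (non-capturing group); then one or more of one of [gr0], then one or more of a word character, then 2 to 5 of a digit (lazy) (captured).
Matches: at [4:22] match 'uvv65n3866mmu0Zq22', groups = ('65', '0Zq22'); at [23:47] match 'nvvv2rr55mmmuggggCxhu405', groups = ('2', 'ggggCxhu405').
2 groups means each result is a tuple of 2 captured strings — 2 here.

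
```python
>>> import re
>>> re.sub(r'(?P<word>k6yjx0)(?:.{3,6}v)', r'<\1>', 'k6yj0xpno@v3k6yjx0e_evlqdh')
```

'k6yj0xpno@v3<k6yjx0>lqdh'

This matches the literal 'k6y', then the literal 'jx0' (captured as 'word'); then 3 to 6 of any character, then a literal 'v' (non-capturing group).
Matches: at [12:22] → 'k6yjx0e_ev'.
Each match is replaced using the text its own group 1 captured.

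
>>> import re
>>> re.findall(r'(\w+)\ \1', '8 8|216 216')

['8', '216']

`\1` is not a pattern — it's the concrete string captured by group 1, re-applied verbatim.
One capturing group, so `findall` returns just the captured substring from each match — 2 in all.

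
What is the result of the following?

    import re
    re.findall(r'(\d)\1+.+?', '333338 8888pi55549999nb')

['3', '8', '5', '9']

After group 1 captures some text, `\1` only succeeds where that same text appears again.
Because there's exactly one group, `findall` drops the full match and keeps group 1 from each hit.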